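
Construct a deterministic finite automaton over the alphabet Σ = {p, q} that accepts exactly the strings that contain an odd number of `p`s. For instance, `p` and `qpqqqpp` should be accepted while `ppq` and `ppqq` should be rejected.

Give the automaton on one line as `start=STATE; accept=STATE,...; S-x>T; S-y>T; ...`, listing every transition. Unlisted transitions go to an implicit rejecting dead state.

The only thing that matters is how many `p`s have appeared, reduced mod 2. Use one state per residue: s0 for 0, …, s1 for 1. Reading `p` moves to the next residue; anything else stays put. s1 is accepting.
A 2-state machine:
        p   q  
>  s0   s1  s0 
 * s1   s0  s1 
(> = start, * = accepting)

start=s0; accept=s1; s0-p>s1; s0-q>s0; s1-p>s0; s1-q>s1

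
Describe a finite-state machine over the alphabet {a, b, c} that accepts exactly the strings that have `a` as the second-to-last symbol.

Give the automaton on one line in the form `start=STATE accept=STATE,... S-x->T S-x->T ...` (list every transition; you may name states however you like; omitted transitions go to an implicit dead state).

start=q0 accept=q4,q5,q6 q0-a->q1 q0-b->q2 q0-c->q3 q1-a->q4 q1-b->q5 q1-c->q6 q2-a->q7 q2-b->q8 q2-c->q9 q3-a->q10 q3-b->q11 q3-c->q12 q4-a->q4 q4-b->q5 q4-c->q6 q5-a->q7 q5-b->q8 q5-c->q9 q6-a->q10 q6-b->q11 q6-c->q12 q7-a->q4 q7-b->q5 q7-c->q6 q8-a->q7 q8-b->q8 q8-c->q9 q9-a->q10 q9-b->q11 q9-c->q12 q10-a->q4 q10-b->q5 q10-c->q6 q11-a->q7 q11-b->q8 q11-c->q9 q12-a->q10 q12-b->q11 q12-c->q12

Because acceptance depends on a position counted from the end, the machine has to buffer the most recent 2 symbols. Make each state the string of the last up-to-2 symbols read; on input `x` shift the window left and append `x`. Accept when the buffered window has length 2 and begins with `a`.
13 states suffice.
          a    b    c  
>  q0     q1   q2   q3 
   q1     q4   q5   q6 
   q2     q7   q8   q9 
   q3    q10  q11  q12 
 * q4     q4   q5   q6 
 * q5     q7   q8   q9 
 * q6    q10  q11  q12 
   q7     q4   q5   q6 
   q8     q7   q8   q9 
   q9    q10  q11  q12 
   q10    q4   q5   q6 
   q11    q7   q8   q9 
   q12   q10  q11  q12 
(> = start, * = accepting)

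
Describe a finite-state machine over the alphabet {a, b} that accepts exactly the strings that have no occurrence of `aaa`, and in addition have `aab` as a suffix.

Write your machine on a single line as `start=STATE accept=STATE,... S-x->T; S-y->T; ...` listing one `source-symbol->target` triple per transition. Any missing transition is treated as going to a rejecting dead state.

start=s0; accept=s4; s0-a->s1; s0-b->s0; s1-a->s2; s1-b->s0; s2-a->s3; s2-b->s4; s3-a->s3; s3-b->s3; s4-a->s1; s4-b->s0

Handle the two conditions separately and then intersect. The first has 4 states tracking partial matches of the forbidden pattern `aaa`; the second has 4 states tracking how much of the suffix `aab` has currently been matched. A product state is a pair (one from each), accepting exactly when both do. Minimizing collapses redundant product states.
With 5 states:
        a   b  
>  s0   s1  s0 
   s1   s2  s0 
   s2   s3  s4 
   s3   s3  s3 
 * s4   s1  s0 
(> = start, * = accepting)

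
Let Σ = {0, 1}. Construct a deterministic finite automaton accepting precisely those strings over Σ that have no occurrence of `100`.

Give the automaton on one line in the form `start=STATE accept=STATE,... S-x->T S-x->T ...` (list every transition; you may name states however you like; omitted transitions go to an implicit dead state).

This is the complement of 'contains `100`'. Use the same substring-matching states — q0 through q3 holding how much of `100` has just been matched — but flip the accepting set: everything except the trap q3 accepts.
A 4-state machine:
        0   1  
>* q0   q0  q1 
 * q1   q2  q1 
 * q2   q3  q1 
   q3   q3  q3 
(> = start, * = accepting)

start=q0 accept=q0,q1,q2 q0-0->q0 q0-1->q1 q1-0->q2 q1-1->q1 q2-0->q3 q2-1->q1 q3-0->q3 q3-1->q3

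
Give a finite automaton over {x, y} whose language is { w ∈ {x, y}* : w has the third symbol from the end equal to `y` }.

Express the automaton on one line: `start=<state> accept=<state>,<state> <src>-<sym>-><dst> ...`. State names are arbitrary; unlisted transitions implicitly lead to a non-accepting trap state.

start=S0 accept=S11,S12,S13,S14 S0-x->S1 S0-y->S2 S1-x->S3 S1-y->S4 S2-x->S5 S2-y->S6 S3-x->S7 S3-y->S8 S4-x->S9 S4-y->S10 S5-x->S11 S5-y->S12 S6-x->S13 S6-y->S14 S7-x->S7 S7-y->S8 S8-x->S9 S8-y->S10 S9-x->S11 S9-y->S12 S10-x->S13 S10-y->S14 S11-x->S7 S11-y->S8 S12-x->S9 S12-y->S10 S13-x->S11 S13-y->S12 S14-x->S13 S14-y->S14

Because acceptance depends on a position counted from the end, the machine has to buffer the most recent 3 symbols. Make each state the string of the last up-to-3 symbols read; on input `x` shift the window left and append `x`. Accept when the buffered window has length 3 and begins with `y`.
A 15-state machine:
          x    y  
>  S0     S1   S2 
   S1     S3   S4 
   S2     S5   S6 
   S3     S7   S8 
   S4     S9  S10 
   S5    S11  S12 
   S6    S13  S14 
   S7     S7   S8 
   S8     S9  S10 
   S9    S11  S12 
   S10   S13  S14 
 * S11    S7   S8 
 * S12    S9  S10 
 * S13   S11  S12 
 * S14   S13  S14 
(> = start, * = accepting)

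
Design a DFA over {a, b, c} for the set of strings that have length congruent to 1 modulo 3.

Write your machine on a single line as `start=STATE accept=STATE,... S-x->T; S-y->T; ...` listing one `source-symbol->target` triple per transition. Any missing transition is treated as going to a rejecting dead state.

Only the length mod 3 matters, so use a 3-cycle: from any state, every input symbol moves to the next state, wrapping S2 back to S0. Mark S1 accepting.
A 3-state machine:
        a   b   c  
>  S0   S1  S1  S1 
 * S1   S2  S2  S2 
   S2   S0  S0  S0 
(> = start, * = accepting)

start=S0; accept=S1; S0-a->S1; S0-b->S1; S0-c->S1; S1-a->S2; S1-b->S2; S1-c->S2; S2-a->S0; S2-b->S0; S2-c->S0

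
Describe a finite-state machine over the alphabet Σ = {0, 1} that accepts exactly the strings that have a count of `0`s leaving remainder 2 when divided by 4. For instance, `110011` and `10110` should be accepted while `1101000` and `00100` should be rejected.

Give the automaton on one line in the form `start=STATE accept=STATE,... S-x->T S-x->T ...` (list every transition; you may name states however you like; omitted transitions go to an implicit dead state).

The only thing that matters is how many `0`s have appeared, reduced mod 4. Use one state per residue: A for 0, …, D for 3. Reading `0` moves to the next residue; anything else stays put. C is accepting.
4 states suffice.
       0  1 
>  A   B  A 
   B   C  B 
 * C   D  C 
   D   A  D 
(> = start, * = accepting)

start=A accept=C A-0->B A-1->A B-0->C B-1->B C-0->D C-1->C D-0->A D-1->D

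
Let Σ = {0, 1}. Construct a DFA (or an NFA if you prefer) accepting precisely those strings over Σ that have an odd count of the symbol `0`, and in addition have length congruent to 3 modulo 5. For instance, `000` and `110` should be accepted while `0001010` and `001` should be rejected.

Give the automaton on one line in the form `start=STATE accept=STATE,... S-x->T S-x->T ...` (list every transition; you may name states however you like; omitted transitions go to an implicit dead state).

Handle the two conditions separately and then intersect. One (2 states) tracks the count of `0`s modulo 2; the other (5 states) tracks the input length modulo 5. Each combined state is a pair, one component from each; accept when both components accept.
        0   1  
>  q0   q1  q2 
   q1   q3  q4 
   q2   q4  q3 
   q3   q5  q6 
   q4   q6  q5 
 * q5   q7  q8 
   q6   q8  q7 
   q7   q9  q0 
   q8   q0  q9 
   q9   q2  q1 
(> = start, * = accepting)

start=q0 accept=q5 q0-0->q1 q0-1->q2 q1-0->q3 q1-1->q4 q2-0->q4 q2-1->q3 q3-0->q5 q3-1->q6 q4-0->q6 q4-1->q5 q5-0->q7 q5-1->q8 q6-0->q8 q6-1->q7 q7-0->q9 q7-1->q0 q8-0->q0 q8-1->q9 q9-0->q2 q9-1->q1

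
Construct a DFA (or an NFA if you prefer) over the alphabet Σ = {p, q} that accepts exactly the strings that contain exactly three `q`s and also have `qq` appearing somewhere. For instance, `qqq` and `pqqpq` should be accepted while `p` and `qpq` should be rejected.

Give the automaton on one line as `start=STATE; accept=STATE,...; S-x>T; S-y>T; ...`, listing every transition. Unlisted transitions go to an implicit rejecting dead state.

Run two small machines in parallel and take their product. The first has 5 states tracking the count of `q`s, saturating at 4; the second has 3 states tracking whether and how much of `qq` has been seen. A product state is a pair (one from each), accepting exactly when both do.
With 12 states:
          p    q  
>  s0     s0   s1 
   s1     s2   s3 
   s2     s2   s4 
   s3     s3   s5 
   s4     s6   s5 
 * s5     s5   s7 
   s6     s6   s8 
   s7     s7   s7 
   s8     s9   s7 
   s9     s9  s10 
   s10   s11   s7 
   s11   s11  s10 
(> = start, * = accepting)

start=s0; accept=s5; s0-p>s0; s0-q>s1; s1-p>s2; s1-q>s3; s2-p>s2; s2-q>s4; s3-p>s3; s3-q>s5; s4-p>s6; s4-q>s5; s5-p>s5; s5-q>s7; s6-p>s6; s6-q>s8; s7-p>s7; s7-q>s7; s8-p>s9; s8-q>s7; s9-p>s9; s9-q>s10; s10-p>s11; s10-q>s7; s11-p>s11; s11-q>s10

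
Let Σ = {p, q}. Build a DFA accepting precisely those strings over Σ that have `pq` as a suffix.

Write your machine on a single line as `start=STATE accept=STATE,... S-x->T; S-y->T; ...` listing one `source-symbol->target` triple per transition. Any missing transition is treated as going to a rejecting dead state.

start=A; accept=C; A-p->B; A-q->A; B-p->B; B-q->C; C-p->B; C-q->A

Let each state record the length of the longest suffix of the input read so far that is also a prefix of `pq`. B means the last symbol is `p`; C means the last 2 symbols are `pq`. Accept only at C, where the string currently ends in `pq`.
       p  q 
>  A   B  A 
   B   B  C 
 * C   B  A 
(> = start, * = accepting)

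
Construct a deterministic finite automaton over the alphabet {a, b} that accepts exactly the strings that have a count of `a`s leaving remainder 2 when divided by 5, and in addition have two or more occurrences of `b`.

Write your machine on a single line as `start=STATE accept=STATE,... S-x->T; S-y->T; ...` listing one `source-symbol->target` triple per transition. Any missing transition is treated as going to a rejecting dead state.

Handle the two conditions separately and then intersect. One (5 states) tracks the count of `a`s modulo 5; the other (4 states) tracks the count of `b`s, saturating at 3. Each combined state is a pair, one component from each; accept when both components accept. After merging equivalent states the machine shrinks.
A 15-state machine:
          a    b  
>  S0     S1   S2 
   S1     S3   S4 
   S2     S4   S5 
   S3     S6   S7 
   S4     S7   S8 
   S5     S8   S5 
   S6     S9  S10 
   S7    S10  S11 
   S8    S11   S8 
   S9     S0  S12 
   S10   S12  S13 
 * S11   S13  S11 
   S12    S2  S14 
   S13   S14  S13 
   S14    S5  S14 
(> = start, * = accepting)

start=S0; accept=S11; S0-a->S1; S0-b->S2; S1-a->S3; S1-b->S4; S2-a->S4; S2-b->S5; S3-a->S6; S3-b->S7; S4-a->S7; S4-b->S8; S5-a->S8; S5-b->S5; S6-a->S9; S6-b->S10; S7-a->S10; S7-b->S11; S8-a->S11; S8-b->S8; S9-a->S0; S9-b->S12; S10-a->S12; S10-b->S13; S11-a->S13; S11-b->S11; S12-a->S2; S12-b->S14; S13-a->S14; S13-b->S13; S14-a->S5; S14-b->S14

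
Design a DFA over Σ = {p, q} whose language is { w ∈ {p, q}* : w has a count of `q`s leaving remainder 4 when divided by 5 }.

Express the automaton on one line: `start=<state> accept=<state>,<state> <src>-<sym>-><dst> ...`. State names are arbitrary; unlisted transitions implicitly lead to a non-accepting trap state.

The only thing that matters is how many `q`s have appeared, reduced mod 5. Use one state per residue: s0 for 0, …, s4 for 4. Reading `q` moves to the next residue; anything else stays put. s4 is accepting.
A 5-state machine:
        p   q  
>  s0   s0  s1 
   s1   s1  s2 
   s2   s2  s3 
   s3   s3  s4 
 * s4   s4  s0 
(> = start, * = accepting)

start=s0 accept=s4 s0-p->s0 s0-q->s1 s1-p->s1 s1-q->s2 s2-p->s2 s2-q->s3 s3-p->s3 s3-q->s4 s4-p->s4 s4-q->s0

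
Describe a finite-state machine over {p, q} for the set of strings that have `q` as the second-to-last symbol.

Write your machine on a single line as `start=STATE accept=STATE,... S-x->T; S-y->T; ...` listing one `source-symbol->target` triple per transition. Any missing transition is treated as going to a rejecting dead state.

start=s0; accept=s5,s6; s0-p->s1; s0-q->s2; s1-p->s3; s1-q->s4; s2-p->s5; s2-q->s6; s3-p->s3; s3-q->s4; s4-p->s5; s4-q->s6; s5-p->s3; s5-q->s4; s6-p->s5; s6-q->s6

Because acceptance depends on a position counted from the end, the machine has to buffer the most recent 2 symbols. Make each state the string of the last up-to-2 symbols read; on input `x` shift the window left and append `x`. Accept when the buffered window has length 2 and begins with `q`.
7 states suffice.
        p   q  
>  s0   s1  s2 
   s1   s3  s4 
   s2   s5  s6 
   s3   s3  s4 
   s4   s5  s6 
 * s5   s3  s4 
 * s6   s5  s6 
(> = start, * = accepting)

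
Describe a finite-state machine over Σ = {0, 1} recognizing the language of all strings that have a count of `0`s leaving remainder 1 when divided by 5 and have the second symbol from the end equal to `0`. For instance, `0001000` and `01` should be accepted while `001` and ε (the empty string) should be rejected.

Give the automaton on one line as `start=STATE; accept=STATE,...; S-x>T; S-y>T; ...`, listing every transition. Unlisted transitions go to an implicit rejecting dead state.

start=q0; accept=q3,q8; q0-0>q1; q0-1>q0; q1-0>q2; q1-1>q3; q2-0>q4; q2-1>q2; q3-0>q2; q3-1>q5; q4-0>q6; q4-1>q4; q5-0>q2; q5-1>q5; q6-0>q7; q6-1>q6; q7-0>q8; q7-1>q0; q8-0>q2; q8-1>q3

Run two small machines in parallel and take their product. One (5 states) tracks the count of `0`s modulo 5; the other (7 states) tracks the last 2 symbols read. Each combined state is a pair, one component from each; accept when both components accept. After merging equivalent states the machine shrinks.
        0   1  
>  q0   q1  q0 
   q1   q2  q3 
   q2   q4  q2 
 * q3   q2  q5 
   q4   q6  q4 
   q5   q2  q5 
   q6   q7  q6 
   q7   q8  q0 
 * q8   q2  q3 
(> = start, * = accepting)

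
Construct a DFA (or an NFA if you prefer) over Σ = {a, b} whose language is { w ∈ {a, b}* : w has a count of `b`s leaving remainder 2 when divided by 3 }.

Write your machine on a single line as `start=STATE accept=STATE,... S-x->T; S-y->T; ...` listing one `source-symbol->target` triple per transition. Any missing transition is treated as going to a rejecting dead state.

start=S0; accept=S2; S0-a->S0; S0-b->S1; S1-a->S1; S1-b->S2; S2-a->S2; S2-b->S0

Keep the running count of `b`s modulo 3: each `b` advances along the cycle S0 → S1 → S2 → S0 while other symbols loop. Accept at S2.
        a   b  
>  S0   S0  S1 
   S1   S1  S2 
 * S2   S2  S0 
(> = start, * = accepting)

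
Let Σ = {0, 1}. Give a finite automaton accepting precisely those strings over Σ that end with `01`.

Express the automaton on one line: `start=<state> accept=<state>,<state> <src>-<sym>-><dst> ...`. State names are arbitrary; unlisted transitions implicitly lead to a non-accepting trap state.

Let each state record the length of the longest suffix of the input read so far that is also a prefix of `01`. S1 means the last symbol is `0`; S2 means the last 2 symbols are `01`. Accept only at S2, where the string currently ends in `01`.
A 3-state machine:
        0   1  
>  S0   S1  S0 
   S1   S1  S2 
 * S2   S1  S0 
(> = start, * = accepting)

start=S0 accept=S2 S0-0->S1 S0-1->S0 S1-0->S1 S1-1->S2 S2-0->S1 S2-1->S0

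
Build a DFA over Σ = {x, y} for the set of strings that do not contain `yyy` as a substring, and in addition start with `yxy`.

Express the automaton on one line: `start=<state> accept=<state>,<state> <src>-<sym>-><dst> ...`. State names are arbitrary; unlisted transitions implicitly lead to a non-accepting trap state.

start=S0 accept=S4,S5,S6 S0-x->S1 S0-y->S2 S1-x->S1 S1-y->S1 S2-x->S3 S2-y->S1 S3-x->S1 S3-y->S4 S4-x->S5 S4-y->S6 S5-x->S5 S5-y->S4 S6-x->S5 S6-y->S1

Run two small machines in parallel and take their product. One (4 states) tracks partial matches of the forbidden pattern `yyy`; the other (5 states) tracks whether the input so far still matches the prefix `yxy`. Each combined state is a pair, one component from each; accept when both components accept. After merging equivalent states the machine shrinks.
7 states suffice.
        x   y  
>  S0   S1  S2 
   S1   S1  S1 
   S2   S3  S1 
   S3   S1  S4 
 * S4   S5  S6 
 * S5   S5  S4 
 * S6   S5  S1 
(> = start, * = accepting)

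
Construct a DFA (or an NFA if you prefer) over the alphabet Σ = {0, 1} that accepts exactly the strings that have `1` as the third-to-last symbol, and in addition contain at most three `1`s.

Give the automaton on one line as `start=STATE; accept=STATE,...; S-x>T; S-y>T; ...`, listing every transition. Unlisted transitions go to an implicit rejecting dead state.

start=q0; accept=q4,q5,q6,q7,q12,q13,q14,q19; q0-0>q0; q0-1>q1; q1-0>q2; q1-1>q3; q2-0>q4; q2-1>q5; q3-0>q6; q3-1>q7; q4-0>q8; q4-1>q9; q5-0>q10; q5-1>q11; q6-0>q12; q6-1>q13; q7-0>q14; q7-1>q15; q8-0>q8; q8-1>q9; q9-0>q10; q9-1>q11; q10-0>q12; q10-1>q13; q11-0>q14; q11-1>q15; q12-0>q16; q12-1>q17; q13-0>q18; q13-1>q15; q14-0>q19; q14-1>q15; q15-0>q15; q15-1>q15; q16-0>q16; q16-1>q17; q17-0>q18; q17-1>q15; q18-0>q19; q18-1>q15; q19-0>q15; q19-1>q15

Run two small machines in parallel and take their product. The first has 15 states tracking the last 3 symbols read; the second has 5 states tracking the count of `1`s, saturating at 4. A product state is a pair (one from each), accepting exactly when both do. Minimizing collapses redundant product states.
A 20-state machine:
          0    1  
>  q0     q0   q1 
   q1     q2   q3 
   q2     q4   q5 
   q3     q6   q7 
 * q4     q8   q9 
 * q5    q10  q11 
 * q6    q12  q13 
 * q7    q14  q15 
   q8     q8   q9 
   q9    q10  q11 
   q10   q12  q13 
   q11   q14  q15 
 * q12   q16  q17 
 * q13   q18  q15 
 * q14   q19  q15 
   q15   q15  q15 
   q16   q16  q17 
   q17   q18  q15 
   q18   q19  q15 
 * q19   q15  q15 
(> = start, * = accepting)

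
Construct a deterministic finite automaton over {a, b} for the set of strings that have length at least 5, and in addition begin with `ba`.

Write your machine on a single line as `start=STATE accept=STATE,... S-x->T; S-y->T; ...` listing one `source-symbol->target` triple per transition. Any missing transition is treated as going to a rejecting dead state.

Handle the two conditions separately and then intersect. The first has 7 states tracking the input length, saturating at 6; the second has 4 states tracking whether the input so far still matches the prefix `ba`. A product state is a pair (one from each), accepting exactly when both do.
A 13-state machine:
          a    b  
>  S0     S1   S2 
   S1     S3   S3 
   S2     S4   S3 
   S3     S5   S5 
   S4     S6   S6 
   S5     S7   S7 
   S6     S8   S8 
   S7     S9   S9 
   S8    S10  S10 
   S9    S11  S11 
 * S10   S12  S12 
   S11   S11  S11 
 * S12   S12  S12 
(> = start, * = accepting)

start=S0; accept=S10,S12; S0-a->S1; S0-b->S2; S1-a->S3; S1-b->S3; S2-a->S4; S2-b->S3; S3-a->S5; S3-b->S5; S4-a->S6; S4-b->S6; S5-a->S7; S5-b->S7; S6-a->S8; S6-b->S8; S7-a->S9; S7-b->S9; S8-a->S10; S8-b->S10; S9-a->S11; S9-b->S11; S10-a->S12; S10-b->S12; S11-a->S11; S11-b->S11; S12-a->S12; S12-b->S12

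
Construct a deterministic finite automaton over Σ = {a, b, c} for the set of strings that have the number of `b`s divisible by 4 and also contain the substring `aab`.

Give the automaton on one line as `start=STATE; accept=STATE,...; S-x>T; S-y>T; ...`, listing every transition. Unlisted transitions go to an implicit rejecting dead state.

start=s0; accept=s15; s0-a>s1; s0-b>s2; s0-c>s0; s1-a>s3; s1-b>s2; s1-c>s0; s2-a>s4; s2-b>s5; s2-c>s2; s3-a>s3; s3-b>s6; s3-c>s0; s4-a>s7; s4-b>s5; s4-c>s2; s5-a>s8; s5-b>s9; s5-c>s5; s6-a>s6; s6-b>s10; s6-c>s6; s7-a>s7; s7-b>s10; s7-c>s2; s8-a>s11; s8-b>s9; s8-c>s5; s9-a>s12; s9-b>s0; s9-c>s9; s10-a>s10; s10-b>s13; s10-c>s10; s11-a>s11; s11-b>s13; s11-c>s5; s12-a>s14; s12-b>s0; s12-c>s9; s13-a>s13; s13-b>s15; s13-c>s13; s14-a>s14; s14-b>s15; s14-c>s9; s15-a>s15; s15-b>s6; s15-c>s15

Handle the two conditions separately and then intersect. One (4 states) tracks the count of `b`s modulo 4; the other (4 states) tracks whether and how much of `aab` has been seen. Each combined state is a pair, one component from each; accept when both components accept.
With 16 states:
          a    b    c  
>  s0     s1   s2   s0 
   s1     s3   s2   s0 
   s2     s4   s5   s2 
   s3     s3   s6   s0 
   s4     s7   s5   s2 
   s5     s8   s9   s5 
   s6     s6  s10   s6 
   s7     s7  s10   s2 
   s8    s11   s9   s5 
   s9    s12   s0   s9 
   s10   s10  s13  s10 
   s11   s11  s13   s5 
   s12   s14   s0   s9 
   s13   s13  s15  s13 
   s14   s14  s15   s9 
 * s15   s15   s6  s15 
(> = start, * = accepting)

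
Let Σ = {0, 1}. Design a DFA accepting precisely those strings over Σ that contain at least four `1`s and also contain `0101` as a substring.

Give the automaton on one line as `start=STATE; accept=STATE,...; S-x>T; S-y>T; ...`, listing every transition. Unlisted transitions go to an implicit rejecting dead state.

Handle the two conditions separately and then intersect. The first has 6 states tracking the count of `1`s, saturating at 5; the second has 5 states tracking whether and how much of `0101` has been seen. A product state is a pair (one from each), accepting exactly when both do. Equivalent product states are then merged.
A 15-state machine:
          0    1  
>  q0     q1   q2 
   q1     q1   q3 
   q2     q4   q5 
   q3     q6   q5 
   q4     q4   q7 
   q5     q8   q5 
   q6     q4   q9 
   q7    q10   q5 
   q8     q8  q11 
   q9     q9  q12 
   q10    q8  q12 
   q11   q13   q5 
   q12   q12  q14 
   q13    q8  q14 
 * q14   q14  q14 
(> = start, * = accepting)

start=q0; accept=q14; q0-0>q1; q0-1>q2; q1-0>q1; q1-1>q3; q2-0>q4; q2-1>q5; q3-0>q6; q3-1>q5; q4-0>q4; q4-1>q7; q5-0>q8; q5-1>q5; q6-0>q4; q6-1>q9; q7-0>q10; q7-1>q5; q8-0>q8; q8-1>q11; q9-0>q9; q9-1>q12; q10-0>q8; q10-1>q12; q11-0>q13; q11-1>q5; q12-0>q12; q12-1>q14; q13-0>q8; q13-1>q14; q14-0>q14; q14-1>q14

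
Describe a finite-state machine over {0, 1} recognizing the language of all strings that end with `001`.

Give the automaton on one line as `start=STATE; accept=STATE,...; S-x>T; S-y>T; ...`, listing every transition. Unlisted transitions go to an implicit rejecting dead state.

start=q0; accept=q3; q0-0>q1; q0-1>q0; q1-0>q2; q1-1>q0; q2-0>q2; q2-1>q3; q3-0>q1; q3-1>q0

Remember how much of `001` the current input suffix matches. State q0 means no match yet; q1 means the last symbol is `0`; q2 means the last 2 symbols are `00`; q3 means the last 3 symbols are `001`. Only q3 accepts. On a mismatch, fall back to the longest proper suffix that is still a prefix of `001`.
        0   1  
>  q0   q1  q0 
   q1   q2  q0 
   q2   q2  q3 
 * q3   q1  q0 
(> = start, * = accepting)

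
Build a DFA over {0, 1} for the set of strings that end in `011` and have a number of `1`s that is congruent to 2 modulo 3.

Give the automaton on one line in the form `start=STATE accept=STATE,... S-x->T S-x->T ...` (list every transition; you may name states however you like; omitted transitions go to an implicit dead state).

start=q0 accept=q5 q0-0->q1 q0-1->q2 q1-0->q1 q1-1->q3 q2-0->q2 q2-1->q4 q3-0->q2 q3-1->q5 q4-0->q4 q4-1->q0 q5-0->q4 q5-1->q0

Handle the two conditions separately and then intersect. The first has 4 states tracking how much of the suffix `011` has currently been matched; the second has 3 states tracking the count of `1`s modulo 3. A product state is a pair (one from each), accepting exactly when both do. Equivalent product states are then merged.
With 6 states:
        0   1  
>  q0   q1  q2 
   q1   q1  q3 
   q2   q2  q4 
   q3   q2  q5 
   q4   q4  q0 
 * q5   q4  q0 
(> = start, * = accepting)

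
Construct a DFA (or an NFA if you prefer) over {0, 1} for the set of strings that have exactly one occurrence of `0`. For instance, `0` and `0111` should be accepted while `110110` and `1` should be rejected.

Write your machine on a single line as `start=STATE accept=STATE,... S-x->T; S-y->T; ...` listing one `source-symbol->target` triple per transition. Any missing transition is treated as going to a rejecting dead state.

Count `0`s, saturating at 2: state A means no `0` yet, B means one `0` seen, C means more than one. Each `0` increments (capped at C); other symbols loop. Accept from {B}.
3 states suffice.
       0  1 
>  A   B  A 
 * B   C  B 
   C   C  C 
(> = start, * = accepting)

start=A; accept=B; A-0->B; A-1->A; B-0->C; B-1->B; C-0->C; C-1->C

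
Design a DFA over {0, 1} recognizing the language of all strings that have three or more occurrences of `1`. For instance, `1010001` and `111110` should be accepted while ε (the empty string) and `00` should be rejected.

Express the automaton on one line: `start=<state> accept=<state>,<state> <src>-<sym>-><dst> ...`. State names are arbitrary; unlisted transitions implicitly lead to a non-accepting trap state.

start=A accept=D,E A-0->A A-1->B B-0->B B-1->C C-0->C C-1->D D-0->D D-1->E E-0->E E-1->E

Count `1`s, saturating at 4: states A through D mean 0 through 3 `1`s seen; E means more than 3. Each `1` increments (capped at E); other symbols loop. Accept from {D, E}.
A 5-state machine:
       0  1 
>  A   A  B 
   B   B  C 
   C   C  D 
 * D   D  E 
 * E   E  E 
(> = start, * = accepting)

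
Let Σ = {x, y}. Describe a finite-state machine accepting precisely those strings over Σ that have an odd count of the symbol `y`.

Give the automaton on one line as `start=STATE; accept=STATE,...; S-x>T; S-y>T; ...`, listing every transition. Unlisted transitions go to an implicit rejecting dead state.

start=q0; accept=q1; q0-x>q0; q0-y>q1; q1-x>q1; q1-y>q0

Keep the running count of `y`s modulo 2: each `y` advances along the cycle q0 → q1 → q0 while other symbols loop. Accept at q1.
2 states suffice.
        x   y  
>  q0   q0  q1 
 * q1   q1  q0 
(> = start, * = accepting)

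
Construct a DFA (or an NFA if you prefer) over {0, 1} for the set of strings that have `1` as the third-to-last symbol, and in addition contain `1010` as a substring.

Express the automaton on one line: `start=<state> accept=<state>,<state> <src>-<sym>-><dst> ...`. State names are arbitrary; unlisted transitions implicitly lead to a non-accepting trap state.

Run two small machines in parallel and take their product. The first has 15 states tracking the last 3 symbols read; the second has 5 states tracking whether and how much of `1010` has been seen. A product state is a pair (one from each), accepting exactly when both do.
With 23 states:
          0    1  
>  S0     S1   S2 
   S1     S3   S4 
   S2     S5   S6 
   S3     S7   S8 
   S4     S9  S10 
   S5    S11  S12 
   S6    S13  S14 
   S7     S7   S8 
   S8     S9  S10 
   S9    S11  S12 
   S10   S13  S14 
   S11    S7   S8 
   S12   S15  S10 
   S13   S11  S12 
   S14   S13  S14 
   S15   S16  S17 
 * S16   S18  S19 
 * S17   S15  S20 
   S18   S18  S19 
   S19   S15  S20 
   S20   S21  S22 
 * S21   S16  S17 
 * S22   S21  S22 
(> = start, * = accepting)

start=S0 accept=S16,S17,S21,S22 S0-0->S1 S0-1->S2 S1-0->S3 S1-1->S4 S2-0->S5 S2-1->S6 S3-0->S7 S3-1->S8 S4-0->S9 S4-1->S10 S5-0->S11 S5-1->S12 S6-0->S13 S6-1->S14 S7-0->S7 S7-1->S8 S8-0->S9 S8-1->S10 S9-0->S11 S9-1->S12 S10-0->S13 S10-1->S14 S11-0->S7 S11-1->S8 S12-0->S15 S12-1->S10 S13-0->S11 S13-1->S12 S14-0->S13 S14-1->S14 S15-0->S16 S15-1->S17 S16-0->S18 S16-1->S19 S17-0->S15 S17-1->S20 S18-0->S18 S18-1->S19 S19-0->S15 S19-1->S20 S20-0->S21 S20-1->S22 S21-0->S16 S21-1->S17 S22-0->S21 S22-1->S22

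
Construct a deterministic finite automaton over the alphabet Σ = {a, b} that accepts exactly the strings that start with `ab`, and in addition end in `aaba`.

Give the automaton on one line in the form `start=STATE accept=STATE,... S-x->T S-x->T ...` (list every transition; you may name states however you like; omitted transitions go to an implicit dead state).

Run two small machines in parallel and take their product. One (4 states) tracks whether the input so far still matches the prefix `ab`; the other (5 states) tracks how much of the suffix `aaba` has currently been matched. Each combined state is a pair, one component from each; accept when both components accept. Equivalent product states are then merged.
With 8 states:
        a   b  
>  s0   s1  s2 
   s1   s2  s3 
   s2   s2  s2 
   s3   s4  s3 
   s4   s5  s3 
   s5   s5  s6 
   s6   s7  s3 
 * s7   s5  s3 
(> = start, * = accepting)

start=s0 accept=s7 s0-a->s1 s0-b->s2 s1-a->s2 s1-b->s3 s2-a->s2 s2-b->s2 s3-a->s4 s3-b->s3 s4-a->s5 s4-b->s3 s5-a->s5 s5-b->s6 s6-a->s7 s6-b->s3 s7-a->s5 s7-b->s3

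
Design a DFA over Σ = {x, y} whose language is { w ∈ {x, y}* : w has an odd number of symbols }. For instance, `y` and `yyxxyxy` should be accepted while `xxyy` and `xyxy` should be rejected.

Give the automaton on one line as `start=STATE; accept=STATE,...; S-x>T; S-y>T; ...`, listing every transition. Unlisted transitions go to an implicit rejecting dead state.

Only the length mod 2 matters, so use a 2-cycle: from any state, every input symbol moves to the next state, wrapping q1 back to q0. Mark q1 accepting.
        x   y  
>  q0   q1  q1 
 * q1   q0  q0 
(> = start, * = accepting)

start=q0; accept=q1; q0-x>q1; q0-y>q1; q1-x>q0; q1-y>q0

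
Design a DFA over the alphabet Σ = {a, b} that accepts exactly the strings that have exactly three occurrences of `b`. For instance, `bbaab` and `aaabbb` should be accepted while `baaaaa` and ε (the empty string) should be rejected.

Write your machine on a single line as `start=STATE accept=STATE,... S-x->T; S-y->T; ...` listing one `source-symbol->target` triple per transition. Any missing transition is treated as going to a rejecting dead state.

start=s0; accept=s3; s0-a->s0; s0-b->s1; s1-a->s1; s1-b->s2; s2-a->s2; s2-b->s3; s3-a->s3; s3-b->s4; s4-a->s4; s4-b->s4

Only the number of `b`s matters, and only up to 4. Make a chain s0 → s1 → s2 → s3 → s4 advanced by each `b` (with s4 absorbing); every other symbol self-loops. The accepting set is {s3}.
A 5-state machine:
        a   b  
>  s0   s0  s1 
   s1   s1  s2 
   s2   s2  s3 
 * s3   s3  s4 
   s4   s4  s4 
(> = start, * = accepting)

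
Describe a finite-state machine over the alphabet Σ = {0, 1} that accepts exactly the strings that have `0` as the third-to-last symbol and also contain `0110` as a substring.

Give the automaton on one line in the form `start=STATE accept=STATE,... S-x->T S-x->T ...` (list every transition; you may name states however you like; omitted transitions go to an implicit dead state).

Run two small machines in parallel and take their product. One (15 states) tracks the last 3 symbols read; the other (5 states) tracks whether and how much of `0110` has been seen. Each combined state is a pair, one component from each; accept when both components accept. Equivalent product states are then merged.
With 12 states:
          0    1  
>  q0     q1   q0 
   q1     q1   q2 
   q2     q1   q3 
   q3     q4   q0 
   q4     q5   q6 
   q5     q7   q8 
   q6     q9  q10 
 * q7     q7   q8 
 * q8     q9  q10 
 * q9     q5   q6 
 * q10    q4  q11 
   q11    q4  q11 
(> = start, * = accepting)

start=q0 accept=q7,q8,q9,q10 q0-0->q1 q0-1->q0 q1-0->q1 q1-1->q2 q2-0->q1 q2-1->q3 q3-0->q4 q3-1->q0 q4-0->q5 q4-1->q6 q5-0->q7 q5-1->q8 q6-0->q9 q6-1->q10 q7-0->q7 q7-1->q8 q8-0->q9 q8-1->q10 q9-0->q5 q9-1->q6 q10-0->q4 q10-1->q11 q11-0->q4 q11-1->q11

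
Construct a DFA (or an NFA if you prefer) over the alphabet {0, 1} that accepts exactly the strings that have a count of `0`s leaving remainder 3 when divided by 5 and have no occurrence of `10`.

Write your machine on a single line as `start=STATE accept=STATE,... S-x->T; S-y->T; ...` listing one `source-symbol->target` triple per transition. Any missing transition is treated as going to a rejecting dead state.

Run two small machines in parallel and take their product. One (5 states) tracks the count of `0`s modulo 5; the other (3 states) tracks partial matches of the forbidden pattern `10`. Each combined state is a pair, one component from each; accept when both components accept. Minimizing collapses redundant product states.
A 7-state machine:
       0  1 
>  A   B  C 
   B   D  C 
   C   C  C 
   D   E  C 
 * E   F  G 
   F   A  C 
 * G   C  G 
(> = start, * = accepting)

start=A; accept=E,G; A-0->B; A-1->C; B-0->D; B-1->C; C-0->C; C-1->C; D-0->E; D-1->C; E-0->F; E-1->G; F-0->A; F-1->C; G-0->C; G-1->G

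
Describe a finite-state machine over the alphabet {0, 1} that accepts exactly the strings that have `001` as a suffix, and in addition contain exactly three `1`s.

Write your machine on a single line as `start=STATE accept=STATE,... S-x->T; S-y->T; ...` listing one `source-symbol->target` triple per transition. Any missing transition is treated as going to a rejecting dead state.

start=S0; accept=S6; S0-0->S0; S0-1->S1; S1-0->S1; S1-1->S2; S2-0->S3; S2-1->S4; S3-0->S5; S3-1->S4; S4-0->S4; S4-1->S4; S5-0->S5; S5-1->S6; S6-0->S4; S6-1->S4

Run two small machines in parallel and take their product. The first has 4 states tracking how much of the suffix `001` has currently been matched; the second has 5 states tracking the count of `1`s, saturating at 4. A product state is a pair (one from each), accepting exactly when both do. After merging equivalent states the machine shrinks.
With 7 states:
        0   1  
>  S0   S0  S1 
   S1   S1  S2 
   S2   S3  S4 
   S3   S5  S4 
   S4   S4  S4 
   S5   S5  S6 
 * S6   S4  S4 
(> = start, * = accepting)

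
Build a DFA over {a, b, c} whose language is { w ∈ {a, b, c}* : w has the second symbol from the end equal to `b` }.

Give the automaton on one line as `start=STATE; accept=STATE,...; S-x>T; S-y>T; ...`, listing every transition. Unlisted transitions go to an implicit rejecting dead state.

A DFA must remember the last 2 symbols (since which symbol is second-to-last isn't known until the input ends). Use one state per possible window of the last ≤2 symbols; accept from those whose window starts with `b`.
A 13-state machine:
          a    b    c  
>  s0     s1   s2   s3 
   s1     s4   s5   s6 
   s2     s7   s8   s9 
   s3    s10  s11  s12 
   s4     s4   s5   s6 
   s5     s7   s8   s9 
   s6    s10  s11  s12 
 * s7     s4   s5   s6 
 * s8     s7   s8   s9 
 * s9    s10  s11  s12 
   s10    s4   s5   s6 
   s11    s7   s8   s9 
   s12   s10  s11  s12 
(> = start, * = accepting)

start=s0; accept=s7,s8,s9; s0-a>s1; s0-b>s2; s0-c>s3; s1-a>s4; s1-b>s5; s1-c>s6; s2-a>s7; s2-b>s8; s2-c>s9; s3-a>s10; s3-b>s11; s3-c>s12; s4-a>s4; s4-b>s5; s4-c>s6; s5-a>s7; s5-b>s8; s5-c>s9; s6-a>s10; s6-b>s11; s6-c>s12; s7-a>s4; s7-b>s5; s7-c>s6; s8-a>s7; s8-b>s8; s8-c>s9; s9-a>s10; s9-b>s11; s9-c>s12; s10-a>s4; s10-b>s5; s10-c>s6; s11-a>s7; s11-b>s8; s11-c>s9; s12-a>s10; s12-b>s11; s12-c>s12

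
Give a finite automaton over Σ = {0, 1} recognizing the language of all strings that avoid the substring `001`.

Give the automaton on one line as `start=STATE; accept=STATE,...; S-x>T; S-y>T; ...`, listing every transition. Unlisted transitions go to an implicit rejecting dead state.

start=s0; accept=s0,s1,s2; s0-0>s1; s0-1>s0; s1-0>s2; s1-1>s0; s2-0>s2; s2-1>s3; s3-0>s3; s3-1>s3

This is the complement of 'contains `001`'. Use the same substring-matching states — s0 through s3 holding how much of `001` has just been matched — but flip the accepting set: everything except the trap s3 accepts.
4 states suffice.
        0   1  
>* s0   s1  s0 
 * s1   s2  s0 
 * s2   s2  s3 
   s3   s3  s3 
(> = start, * = accepting)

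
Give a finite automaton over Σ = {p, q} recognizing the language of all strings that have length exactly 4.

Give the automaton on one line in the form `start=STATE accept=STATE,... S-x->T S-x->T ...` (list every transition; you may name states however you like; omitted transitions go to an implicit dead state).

Count input length up to 5: every symbol moves from s0 toward s5, which means 'more than 4' and absorbs. Accept from {s4}.
        p   q  
>  s0   s1  s1 
   s1   s2  s2 
   s2   s3  s3 
   s3   s4  s4 
 * s4   s5  s5 
   s5   s5  s5 
(> = start, * = accepting)

start=s0 accept=s4 s0-p->s1 s0-q->s1 s1-p->s2 s1-q->s2 s2-p->s3 s2-q->s3 s3-p->s4 s3-q->s4 s4-p->s5 s4-q->s5 s5-p->s5 s5-q->s5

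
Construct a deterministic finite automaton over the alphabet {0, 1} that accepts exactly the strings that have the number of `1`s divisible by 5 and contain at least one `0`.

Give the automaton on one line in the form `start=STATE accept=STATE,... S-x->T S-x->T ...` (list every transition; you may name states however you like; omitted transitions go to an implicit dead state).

Build one automaton per condition and run them in lockstep. One (5 states) tracks the count of `1`s modulo 5; the other (3 states) tracks the count of `0`s, saturating at 2. Each combined state is a pair, one component from each; accept when both components accept.
       0  1 
>  A   B  C 
 * B   D  E 
   C   E  F 
 * D   D  G 
   E   G  H 
   F   H  I 
   G   G  J 
   H   J  K 
   I   K  L 
   J   J  M 
   K   M  N 
   L   N  A 
   M   M  O 
   N   O  B 
   O   O  D 
(> = start, * = accepting)

start=A accept=B,D A-0->B A-1->C B-0->D B-1->E C-0->E C-1->F D-0->D D-1->G E-0->G E-1->H F-0->H F-1->I G-0->G G-1->J H-0->J H-1->K I-0->K I-1->L J-0->J J-1->M K-0->M K-1->N L-0->N L-1->A M-0->M M-1->O N-0->O N-1->B O-0->O O-1->D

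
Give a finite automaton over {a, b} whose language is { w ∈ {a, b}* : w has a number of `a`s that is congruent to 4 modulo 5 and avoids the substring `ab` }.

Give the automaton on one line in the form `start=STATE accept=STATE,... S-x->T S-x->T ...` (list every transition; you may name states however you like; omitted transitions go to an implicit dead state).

Build one automaton per condition and run them in lockstep. The first has 5 states tracking the count of `a`s modulo 5; the second has 3 states tracking partial matches of the forbidden pattern `ab`. A product state is a pair (one from each), accepting exactly when both do.
With 11 states:
          a    b  
>  s0     s1   s0 
   s1     s2   s3 
   s2     s4   s5 
   s3     s5   s3 
   s4     s6   s7 
   s5     s7   s5 
 * s6     s8   s9 
   s7     s9   s7 
   s8     s1  s10 
   s9    s10   s9 
   s10    s3  s10 
(> = start, * = accepting)

start=s0 accept=s6 s0-a->s1 s0-b->s0 s1-a->s2 s1-b->s3 s2-a->s4 s2-b->s5 s3-a->s5 s3-b->s3 s4-a->s6 s4-b->s7 s5-a->s7 s5-b->s5 s6-a->s8 s6-b->s9 s7-a->s9 s7-b->s7 s8-a->s1 s8-b->s10 s9-a->s10 s9-b->s9 s10-a->s3 s10-b->s10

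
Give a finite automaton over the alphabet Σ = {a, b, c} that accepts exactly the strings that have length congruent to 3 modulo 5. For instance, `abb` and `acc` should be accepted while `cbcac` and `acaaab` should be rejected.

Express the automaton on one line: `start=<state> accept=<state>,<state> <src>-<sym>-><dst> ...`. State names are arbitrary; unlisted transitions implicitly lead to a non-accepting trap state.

Count input length modulo 5: every symbol advances one step around the cycle q0 → q1 → q2 → q3 → q4 → q0. Accept at q3.
A 5-state machine:
        a   b   c  
>  q0   q1  q1  q1 
   q1   q2  q2  q2 
   q2   q3  q3  q3 
 * q3   q4  q4  q4 
   q4   q0  q0  q0 
(> = start, * = accepting)

start=q0 accept=q3 q0-a->q1 q0-b->q1 q0-c->q1 q1-a->q2 q1-b->q2 q1-c->q2 q2-a->q3 q2-b->q3 q2-c->q3 q3-a->q4 q3-b->q4 q3-c->q4 q4-a->q0 q4-b->q0 q4-c->q0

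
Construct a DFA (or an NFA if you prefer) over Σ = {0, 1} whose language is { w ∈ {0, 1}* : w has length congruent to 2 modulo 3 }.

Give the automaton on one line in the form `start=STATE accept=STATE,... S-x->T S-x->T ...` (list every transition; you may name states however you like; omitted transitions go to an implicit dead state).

Count input length modulo 3: every symbol advances one step around the cycle s0 → s1 → s2 → s0. Accept at s2.
A 3-state machine:
        0   1  
>  s0   s1  s1 
   s1   s2  s2 
 * s2   s0  s0 
(> = start, * = accepting)

start=s0 accept=s2 s0-0->s1 s0-1->s1 s1-0->s2 s1-1->s2 s2-0->s0 s2-1->s0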